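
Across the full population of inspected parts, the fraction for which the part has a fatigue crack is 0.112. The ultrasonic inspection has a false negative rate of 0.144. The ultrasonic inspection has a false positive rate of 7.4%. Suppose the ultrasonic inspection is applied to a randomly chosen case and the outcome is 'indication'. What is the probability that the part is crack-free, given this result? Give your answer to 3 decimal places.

Let H be the event that the part has a fatigue crack. P(H) = 0.112, so P(¬H) = 0.888. With E the 'indication' result, P(E|H) = 0.856 and P(E|¬H) = 0.074.
P(E) = 0.856·0.112 + 0.074·0.888 = 0.095872 + 0.065712 = 0.16158.
By Bayes' theorem, P(H|E) = 0.095872 / 0.16158 = 0.593. Hence P(¬H|E) = 1 − 0.593 = 0.407.

P(¬H | E) ≈ 0.407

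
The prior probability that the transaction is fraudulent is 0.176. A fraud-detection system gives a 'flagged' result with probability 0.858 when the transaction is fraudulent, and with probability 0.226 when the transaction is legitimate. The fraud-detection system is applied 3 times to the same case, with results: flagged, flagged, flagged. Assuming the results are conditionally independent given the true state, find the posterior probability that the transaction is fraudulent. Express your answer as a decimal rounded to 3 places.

Let H be the event that the transaction is fraudulent; start with P(H) = 0.176. P('flagged'|H) = 0.858, P('flagged'|¬H) = 0.226.
Update on result 1 ('flagged'): P(H) ← 0.858·0.1760 / (0.858·0.1760 + 0.226·0.8240) = 0.15101/0.33723 = 0.4478.
Update on result 2 ('flagged'): P(H) ← 0.858·0.4478 / (0.858·0.4478 + 0.226·0.5522) = 0.38420/0.50900 = 0.7548.
Update on result 3 ('flagged'): P(H) ← 0.858·0.7548 / (0.858·0.7548 + 0.226·0.2452) = 0.64763/0.70304 = 0.9212.

Posterior P(H) ≈ 0.921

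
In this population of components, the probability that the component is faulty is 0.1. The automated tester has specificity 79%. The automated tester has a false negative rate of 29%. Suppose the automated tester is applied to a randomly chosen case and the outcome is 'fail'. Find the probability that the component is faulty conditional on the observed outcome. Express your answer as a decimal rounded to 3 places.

P(H | E) ≈ 0.273

Let H be the event that the component is faulty. P(H) = 0.1, so P(¬H) = 0.9. With E the 'fail' result, P(E|H) = 0.71 and P(E|¬H) = 0.21.
P(E) = 0.71·0.1 + 0.21·0.9 = 0.071000 + 0.18900 = 0.26000.
By Bayes' theorem, P(H|E) = 0.071000 / 0.26000 = 0.273.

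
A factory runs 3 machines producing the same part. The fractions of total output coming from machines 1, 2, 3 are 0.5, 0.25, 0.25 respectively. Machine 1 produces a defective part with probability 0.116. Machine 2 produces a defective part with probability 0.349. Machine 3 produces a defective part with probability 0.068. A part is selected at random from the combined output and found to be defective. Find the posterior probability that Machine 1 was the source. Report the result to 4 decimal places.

P(defective|M1) = 0.116; P(defective|M2) = 0.349; P(defective|M3) = 0.068.
Prior × likelihood for each source: 0.5·0.116=0.05800, 0.25·0.349=0.08725, 0.25·0.068=0.01700. Summing gives P(defective) = 0.16225.
P(Machine 1 | defective) = 0.05800 / 0.16225 = 0.3575.

Posterior probability ≈ 0.3575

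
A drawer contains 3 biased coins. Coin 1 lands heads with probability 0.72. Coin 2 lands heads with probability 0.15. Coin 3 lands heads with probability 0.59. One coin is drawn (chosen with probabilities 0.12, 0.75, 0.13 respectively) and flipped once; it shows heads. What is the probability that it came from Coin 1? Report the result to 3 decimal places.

Tabulate prior·likelihood by source: [1] prior 0.12, lik 0.72, product 0.08640; [2] prior 0.75, lik 0.15, product 0.1125; [3] prior 0.13, lik 0.59, product 0.07670.
Normalizing constant = 0.27560; the posterior for Coin 1 is its product over the sum, 0.08640/0.27560 = 0.313.

Posterior probability ≈ 0.313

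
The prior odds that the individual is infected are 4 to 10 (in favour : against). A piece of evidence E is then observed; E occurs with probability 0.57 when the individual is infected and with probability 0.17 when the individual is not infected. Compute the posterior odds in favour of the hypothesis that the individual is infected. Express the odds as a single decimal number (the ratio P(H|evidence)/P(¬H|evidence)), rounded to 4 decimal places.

Posterior odds ≈ 1.3412

Prior odds = 4/10 = 0.40000.
Likelihood ratio for E = 0.57/0.17 = 3.3529.
Posterior odds = prior odds × LR = 1.3412.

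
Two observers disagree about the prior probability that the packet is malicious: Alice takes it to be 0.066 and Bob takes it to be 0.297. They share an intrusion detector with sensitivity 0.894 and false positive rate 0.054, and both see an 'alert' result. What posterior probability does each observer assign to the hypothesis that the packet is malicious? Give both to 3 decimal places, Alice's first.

Alice: 0.539; Bob: 0.875

The likelihood ratio for an 'alert' result is 0.894/0.054 = 16.556.
Alice: prior odds 0.066/0.934 = 0.070664; posterior odds 1.1699; posterior probability 0.539.
Bob: prior odds 0.297/0.703 = 0.42248; posterior odds 6.9943; posterior probability 0.875.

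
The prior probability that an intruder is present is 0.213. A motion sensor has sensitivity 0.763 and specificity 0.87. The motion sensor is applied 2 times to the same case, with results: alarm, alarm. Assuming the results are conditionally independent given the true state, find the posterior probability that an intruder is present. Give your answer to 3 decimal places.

Posterior P(H) ≈ 0.903

With H the event that an intruder is present, the joint likelihood of the observed sequence is P(data|H) = 0.763·0.763 = 0.58217 and P(data|¬H) = 0.13·0.13 = 0.016900.
Bayes: P(H|data) = 0.213·0.58217 / (0.213·0.58217 + 0.787·0.016900) = 0.12400/0.13730 = 0.9031.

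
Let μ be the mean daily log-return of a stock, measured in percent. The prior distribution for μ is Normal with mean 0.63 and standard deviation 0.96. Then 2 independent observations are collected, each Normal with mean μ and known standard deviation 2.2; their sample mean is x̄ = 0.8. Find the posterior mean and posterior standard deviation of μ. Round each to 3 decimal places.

Prior precision 1/τ₀² = 1/0.96² = 1.08507; data precision n/σ² = 2/2.2² = 0.413223.
Posterior precision = 1.08507 + 0.413223 = 1.49829, giving posterior SD = 1/√1.49829 = 0.817.
Posterior mean = (1.08507·0.63 + 0.413223·0.8) / 1.49829 = 0.677.

Posterior mean ≈ 0.677; posterior SD ≈ 0.817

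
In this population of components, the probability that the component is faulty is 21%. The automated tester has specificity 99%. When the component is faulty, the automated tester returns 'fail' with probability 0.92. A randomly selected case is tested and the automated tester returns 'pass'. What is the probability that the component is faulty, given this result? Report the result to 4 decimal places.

Write H for 'the component is faulty'. Prior odds H:¬H = 0.21/0.79 = 0.26582. For the 'pass' outcome, the likelihood ratio is 0.08/0.99 = 0.080808.
Posterior odds = 0.26582 × 0.080808 = 0.021481, so P(H|E) = 0.021481/(1+0.021481) = 0.0210.

P(H | E) ≈ 0.0210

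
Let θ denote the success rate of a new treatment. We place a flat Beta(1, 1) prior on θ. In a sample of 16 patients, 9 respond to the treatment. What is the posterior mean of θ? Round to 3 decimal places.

The binomial likelihood is conjugate to the Beta prior: with 9 successes and 7 failures, the posterior is Beta(1+9, 1+7) = Beta(10, 8).
Posterior mean = α/(α+β) = 10/18 = 0.556.

Posterior mean ≈ 0.556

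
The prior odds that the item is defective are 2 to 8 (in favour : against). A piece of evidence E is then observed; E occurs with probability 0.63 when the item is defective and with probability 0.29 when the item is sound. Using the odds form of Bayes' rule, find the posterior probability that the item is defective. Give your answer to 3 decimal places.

Prior odds = 2/8 = 0.25000. In log-odds, ln(0.25000) = -1.3863.
Add log likelihood ratio: ln(2.1724) = 0.77584.
Posterior log-odds = -0.61046, so posterior odds = exp(-0.61046) = 0.54310. Converting, P(H|E) = 0.54310/1.5431 = 0.352.

Posterior probability ≈ 0.352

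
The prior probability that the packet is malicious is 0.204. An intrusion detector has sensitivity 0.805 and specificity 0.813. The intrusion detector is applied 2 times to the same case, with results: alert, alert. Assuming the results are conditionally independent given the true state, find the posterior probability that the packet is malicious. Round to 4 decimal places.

Posterior P(H) ≈ 0.8261

Let H be the event that the packet is malicious; start with P(H) = 0.204. P('alert'|H) = 0.805, P('alert'|¬H) = 0.187.
Update on result 1 ('alert'): P(H) ← 0.805·0.2040 / (0.805·0.2040 + 0.187·0.7960) = 0.16422/0.31307 = 0.5245.
Update on result 2 ('alert'): P(H) ← 0.805·0.5245 / (0.805·0.5245 + 0.187·0.4755) = 0.42226/0.51117 = 0.8261.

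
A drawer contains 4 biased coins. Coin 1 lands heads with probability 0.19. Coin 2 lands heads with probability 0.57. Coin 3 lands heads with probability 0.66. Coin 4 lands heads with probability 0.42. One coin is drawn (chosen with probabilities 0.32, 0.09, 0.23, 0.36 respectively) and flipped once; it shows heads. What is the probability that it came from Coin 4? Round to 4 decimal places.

P(heads|C1) = 0.19; P(heads|C2) = 0.57; P(heads|C3) = 0.66; P(heads|C4) = 0.42.
Prior × likelihood for each source: 0.32·0.19=0.06080, 0.09·0.57=0.05130, 0.23·0.66=0.1518, 0.36·0.42=0.1512. Summing gives P(heads) = 0.41510.
P(Coin 4 | heads) = 0.1512 / 0.41510 = 0.3642.

Posterior probability ≈ 0.3642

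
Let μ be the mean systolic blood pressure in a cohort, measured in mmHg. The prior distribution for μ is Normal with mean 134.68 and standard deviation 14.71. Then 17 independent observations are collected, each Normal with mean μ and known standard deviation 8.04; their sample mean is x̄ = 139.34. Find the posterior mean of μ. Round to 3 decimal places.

With known σ, the Normal prior is conjugate. Weight on the data is w = (n/σ²)/(n/σ² + 1/τ₀²) = 0.262989/(0.262989+0.00462141) = 0.98273.
Posterior mean = w·x̄ + (1−w)·μ₀ = 0.98273·139.34 + 0.017269·134.68 = 139.260.

Posterior mean ≈ 139.260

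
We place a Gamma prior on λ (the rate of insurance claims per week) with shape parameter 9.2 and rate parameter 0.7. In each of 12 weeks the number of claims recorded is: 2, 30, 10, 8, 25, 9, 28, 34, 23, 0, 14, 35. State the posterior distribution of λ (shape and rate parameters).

Posterior: Gamma(shape=227.2, rate=12.7)

The Poisson likelihood adds the total count to the shape and the number of exposure periods to the rate. Here ∑xᵢ = 218 and n = 12, so shape 9.2→227.2 and rate 0.7→12.7.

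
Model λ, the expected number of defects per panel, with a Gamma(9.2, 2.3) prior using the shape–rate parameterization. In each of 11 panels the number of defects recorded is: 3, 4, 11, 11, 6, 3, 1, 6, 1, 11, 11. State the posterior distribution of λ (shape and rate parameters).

The Poisson likelihood adds the total count to the shape and the number of exposure periods to the rate. Here ∑xᵢ = 68 and n = 11, so shape 9.2→77.2 and rate 2.3→13.3.

Posterior: Gamma(shape=77.2, rate=13.3)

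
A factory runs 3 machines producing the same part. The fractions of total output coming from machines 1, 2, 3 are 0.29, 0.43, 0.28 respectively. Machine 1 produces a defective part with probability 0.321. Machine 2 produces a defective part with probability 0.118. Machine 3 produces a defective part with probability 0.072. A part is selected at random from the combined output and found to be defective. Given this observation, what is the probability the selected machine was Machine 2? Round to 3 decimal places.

Posterior probability ≈ 0.309

Tabulate prior·likelihood by source: [1] prior 0.29, lik 0.321, product 0.09309; [2] prior 0.43, lik 0.118, product 0.05074; [3] prior 0.28, lik 0.072, product 0.02016.
Normalizing constant = 0.16399; the posterior for Machine 2 is its product over the sum, 0.05074/0.16399 = 0.309.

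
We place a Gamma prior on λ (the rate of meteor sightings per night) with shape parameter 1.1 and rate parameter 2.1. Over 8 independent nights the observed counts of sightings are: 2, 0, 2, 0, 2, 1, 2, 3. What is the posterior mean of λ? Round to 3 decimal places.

Total count ∑xᵢ = 12 over n = 8 nights.
Gamma is conjugate to the Poisson likelihood: posterior is Gamma(shape = 1.1+12 = 13.1, rate = 2.1+8 = 10.1).
Posterior mean = shape/rate = 13.1/10.1 = 1.297.

Posterior mean ≈ 1.297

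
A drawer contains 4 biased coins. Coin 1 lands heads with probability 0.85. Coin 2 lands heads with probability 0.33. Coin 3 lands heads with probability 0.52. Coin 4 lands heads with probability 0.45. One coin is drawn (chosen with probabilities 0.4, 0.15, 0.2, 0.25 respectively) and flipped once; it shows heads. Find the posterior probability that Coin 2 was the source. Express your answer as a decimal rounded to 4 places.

Posterior probability ≈ 0.0817

P(heads|C1) = 0.85; P(heads|C2) = 0.33; P(heads|C3) = 0.52; P(heads|C4) = 0.45.
Prior × likelihood for each source: 0.4·0.85=0.3400, 0.15·0.33=0.04950, 0.2·0.52=0.1040, 0.25·0.45=0.1125. Summing gives P(heads) = 0.60600.
P(Coin 2 | heads) = 0.04950 / 0.60600 = 0.0817.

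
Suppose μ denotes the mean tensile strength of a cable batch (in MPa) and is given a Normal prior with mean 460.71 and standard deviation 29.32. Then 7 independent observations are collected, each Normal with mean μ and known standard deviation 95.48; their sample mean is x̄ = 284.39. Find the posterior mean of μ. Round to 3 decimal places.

With known σ, the Normal prior is conjugate. Weight on the data is w = (n/σ²)/(n/σ² + 1/τ₀²) = 0.00076784/(0.00076784+0.00116325) = 0.39762.
Posterior mean = w·x̄ + (1−w)·μ₀ = 0.39762·284.39 + 0.60238·460.71 = 390.601.

Posterior mean ≈ 390.601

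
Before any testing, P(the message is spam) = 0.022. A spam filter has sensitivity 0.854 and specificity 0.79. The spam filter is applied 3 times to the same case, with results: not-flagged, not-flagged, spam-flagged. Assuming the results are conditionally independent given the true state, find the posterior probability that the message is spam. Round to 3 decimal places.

Posterior P(H) ≈ 0.003

With H the event that the message is spam, the joint likelihood of the observed sequence is P(data|H) = 0.146·0.146·0.854 = 0.018204 and P(data|¬H) = 0.79·0.79·0.21 = 0.13106.
Bayes: P(H|data) = 0.022·0.018204 / (0.022·0.018204 + 0.978·0.13106) = 0.00040049/0.12858 = 0.0031.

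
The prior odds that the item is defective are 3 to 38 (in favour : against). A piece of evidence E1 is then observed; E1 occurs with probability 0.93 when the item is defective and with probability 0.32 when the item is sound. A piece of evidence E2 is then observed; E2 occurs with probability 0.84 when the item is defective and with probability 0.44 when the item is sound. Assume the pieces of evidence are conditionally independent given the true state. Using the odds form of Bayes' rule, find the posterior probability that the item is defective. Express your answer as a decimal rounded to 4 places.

Posterior probability ≈ 0.3046

Prior odds = 3/38 = 0.078947. In log-odds, ln(0.078947) = -2.5390.
Add log likelihood ratios: ln(2.9062) + ln(1.9091) = 1.7135.
Posterior log-odds = -0.82548, so posterior odds = exp(-0.82548) = 0.43802. Converting, P(H|E) = 0.43802/1.4380 = 0.3046.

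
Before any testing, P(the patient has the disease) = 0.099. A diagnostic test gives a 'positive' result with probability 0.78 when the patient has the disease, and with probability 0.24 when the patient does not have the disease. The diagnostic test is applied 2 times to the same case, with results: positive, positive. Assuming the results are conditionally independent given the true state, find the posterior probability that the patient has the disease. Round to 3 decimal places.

Posterior P(H) ≈ 0.537

With H the event that the patient has the disease, the joint likelihood of the observed sequence is P(data|H) = 0.78·0.78 = 0.60840 and P(data|¬H) = 0.24·0.24 = 0.057600.
Bayes: P(H|data) = 0.099·0.60840 / (0.099·0.60840 + 0.901·0.057600) = 0.060232/0.11213 = 0.5372.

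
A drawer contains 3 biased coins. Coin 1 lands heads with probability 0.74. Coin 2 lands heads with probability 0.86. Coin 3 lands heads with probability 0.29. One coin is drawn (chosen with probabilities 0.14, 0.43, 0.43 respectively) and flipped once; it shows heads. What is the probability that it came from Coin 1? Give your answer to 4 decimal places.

Tabulate prior·likelihood by source: [1] prior 0.14, lik 0.74, product 0.1036; [2] prior 0.43, lik 0.86, product 0.3698; [3] prior 0.43, lik 0.29, product 0.1247.
Normalizing constant = 0.59810; the posterior for Coin 1 is its product over the sum, 0.1036/0.59810 = 0.1732.

Posterior probability ≈ 0.1732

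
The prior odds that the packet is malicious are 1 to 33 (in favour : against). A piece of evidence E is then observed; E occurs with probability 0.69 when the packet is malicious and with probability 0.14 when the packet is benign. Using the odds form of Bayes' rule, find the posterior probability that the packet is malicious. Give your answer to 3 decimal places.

Prior odds = 1/33 = 0.030303.
Likelihood ratio for E = 0.69/0.14 = 4.9286.
Posterior odds = prior odds × LR = 0.14935.
Posterior probability = odds/(1+odds) = 0.14935/1.1494 = 0.130.

Posterior probability ≈ 0.130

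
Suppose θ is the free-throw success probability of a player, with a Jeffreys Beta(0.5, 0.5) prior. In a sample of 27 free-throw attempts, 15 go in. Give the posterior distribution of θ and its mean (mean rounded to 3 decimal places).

The binomial likelihood is conjugate to the Beta prior: with 15 successes and 12 failures, the posterior is Beta(0.5+15, 0.5+12) = Beta(15.5, 12.5).
Posterior mean = α/(α+β) = 15.5/28 = 0.554.

Posterior: Beta(15.5, 12.5); mean ≈ 0.554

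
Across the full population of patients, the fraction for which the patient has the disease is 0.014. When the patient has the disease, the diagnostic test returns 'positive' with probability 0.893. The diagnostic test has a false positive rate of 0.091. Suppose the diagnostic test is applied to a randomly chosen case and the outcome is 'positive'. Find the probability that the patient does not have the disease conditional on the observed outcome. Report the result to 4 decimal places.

Let H be the event that the patient has the disease. P(H) = 0.014, so P(¬H) = 0.986. With E the 'positive' result, P(E|H) = 0.893 and P(E|¬H) = 0.091.
P(E) = 0.893·0.014 + 0.091·0.986 = 0.012502 + 0.089726 = 0.10223.
By Bayes' theorem, P(H|E) = 0.012502 / 0.10223 = 0.1223. Hence P(¬H|E) = 1 − 0.1223 = 0.8777.

P(¬H | E) ≈ 0.8777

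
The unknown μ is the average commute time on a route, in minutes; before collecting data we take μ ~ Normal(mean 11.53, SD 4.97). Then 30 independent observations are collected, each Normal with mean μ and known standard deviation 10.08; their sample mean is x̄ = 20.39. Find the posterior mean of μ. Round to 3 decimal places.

Posterior mean ≈ 19.322

Prior precision 1/τ₀² = 1/4.97² = 0.0404844; data precision n/σ² = 30/10.08² = 0.295257.
Posterior precision = 0.0404844 + 0.295257 = 0.335741.
Posterior mean = (0.0404844·11.53 + 0.295257·20.39) / 0.335741 = 19.322.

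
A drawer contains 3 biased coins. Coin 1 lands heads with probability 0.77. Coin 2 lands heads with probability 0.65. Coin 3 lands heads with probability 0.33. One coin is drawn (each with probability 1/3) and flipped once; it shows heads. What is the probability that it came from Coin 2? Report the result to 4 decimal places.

P(heads|C1) = 0.77; P(heads|C2) = 0.65; P(heads|C3) = 0.33.
Prior × likelihood for each source: 0.333333·0.77=0.2567, 0.333333·0.65=0.2167, 0.333333·0.33=0.1100. Summing gives P(heads) = 0.58333.
P(Coin 2 | heads) = 0.2167 / 0.58333 = 0.3714.

Posterior probability ≈ 0.3714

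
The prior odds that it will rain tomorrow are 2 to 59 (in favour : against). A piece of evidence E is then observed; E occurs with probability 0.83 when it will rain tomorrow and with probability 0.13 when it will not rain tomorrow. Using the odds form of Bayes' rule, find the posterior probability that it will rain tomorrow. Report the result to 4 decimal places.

Posterior probability ≈ 0.1779

Prior odds = 2/59 = 0.033898. In log-odds, ln(0.033898) = -3.3844.
Add log likelihood ratio: ln(6.3846) = 1.8539.
Posterior log-odds = -1.5305, so posterior odds = exp(-1.5305) = 0.21643. Converting, P(H|E) = 0.21643/1.2164 = 0.1779.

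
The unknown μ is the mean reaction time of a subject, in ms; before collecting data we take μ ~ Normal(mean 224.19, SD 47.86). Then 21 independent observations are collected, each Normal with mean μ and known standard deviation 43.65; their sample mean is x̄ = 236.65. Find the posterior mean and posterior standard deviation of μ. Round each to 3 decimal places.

Posterior mean ≈ 236.175; posterior SD ≈ 9.342

With known σ, the Normal prior is conjugate. Weight on the data is w = (n/σ²)/(n/σ² + 1/τ₀²) = 0.0110218/(0.0110218+0.00043657) = 0.96190.
Posterior mean = w·x̄ + (1−w)·μ₀ = 0.96190·236.65 + 0.038101·224.19 = 236.175. Posterior variance = 1/(0.0110218+0.00043657) = 87.2728, so SD = 9.342.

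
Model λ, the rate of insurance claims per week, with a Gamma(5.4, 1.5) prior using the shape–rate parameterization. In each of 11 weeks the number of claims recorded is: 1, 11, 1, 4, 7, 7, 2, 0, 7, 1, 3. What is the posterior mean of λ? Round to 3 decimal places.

Posterior mean ≈ 3.952

The Poisson likelihood adds the total count to the shape and the number of exposure periods to the rate. Here ∑xᵢ = 44 and n = 11, so shape 5.4→49.4 and rate 1.5→12.5.
E[λ | data] = 49.4/12.5 = 3.952.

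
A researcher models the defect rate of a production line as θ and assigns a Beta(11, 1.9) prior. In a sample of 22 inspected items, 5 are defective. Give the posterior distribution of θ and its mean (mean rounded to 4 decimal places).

The binomial likelihood is conjugate to the Beta prior: with 5 successes and 17 failures, the posterior is Beta(11+5, 1.9+17) = Beta(16, 18.9).
E[θ | data] = 16/(16+18.9) = 0.4585.

Posterior: Beta(16, 18.9); mean ≈ 0.4585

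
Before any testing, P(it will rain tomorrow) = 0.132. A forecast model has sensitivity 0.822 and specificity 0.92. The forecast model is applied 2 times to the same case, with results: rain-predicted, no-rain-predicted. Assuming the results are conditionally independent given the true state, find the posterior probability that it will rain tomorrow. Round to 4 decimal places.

Posterior P(H) ≈ 0.2321

With H the event that it will rain tomorrow, the joint likelihood of the observed sequence is P(data|H) = 0.822·0.178 = 0.14632 and P(data|¬H) = 0.08·0.92 = 0.073600.
Bayes: P(H|data) = 0.132·0.14632 / (0.132·0.14632 + 0.868·0.073600) = 0.019314/0.083199 = 0.2321.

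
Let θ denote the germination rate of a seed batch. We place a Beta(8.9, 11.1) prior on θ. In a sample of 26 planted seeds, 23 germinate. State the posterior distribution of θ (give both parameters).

Posterior: Beta(31.9, 14.1)

Observing 23 successes and 3 failures updates Beta(8.9, 11.1) by adding the success and failure counts to the two shape parameters: α = 8.9+23 = 31.9, β = 11.1+3 = 14.1.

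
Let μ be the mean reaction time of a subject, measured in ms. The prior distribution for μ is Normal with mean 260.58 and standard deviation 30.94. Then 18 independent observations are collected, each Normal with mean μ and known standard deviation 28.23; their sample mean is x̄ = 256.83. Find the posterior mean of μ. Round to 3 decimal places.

Prior precision 1/τ₀² = 1/30.94² = 0.00104462; data precision n/σ² = 18/28.23² = 0.0225866.
Posterior precision = 0.00104462 + 0.0225866 = 0.0236312.
Posterior mean = (0.00104462·260.58 + 0.0225866·256.83) / 0.0236312 = 256.996.

Posterior mean ≈ 256.996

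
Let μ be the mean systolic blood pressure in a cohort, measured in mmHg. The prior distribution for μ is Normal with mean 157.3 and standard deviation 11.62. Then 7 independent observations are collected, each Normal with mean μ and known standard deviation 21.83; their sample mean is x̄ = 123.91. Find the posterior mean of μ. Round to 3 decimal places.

Prior precision 1/τ₀² = 1/11.62² = 0.00740607; data precision n/σ² = 7/21.83² = 0.0146889.
Posterior precision = 0.00740607 + 0.0146889 = 0.0220950.
Posterior mean = (0.00740607·157.3 + 0.0146889·123.91) / 0.0220950 = 135.102.

Posterior mean ≈ 135.102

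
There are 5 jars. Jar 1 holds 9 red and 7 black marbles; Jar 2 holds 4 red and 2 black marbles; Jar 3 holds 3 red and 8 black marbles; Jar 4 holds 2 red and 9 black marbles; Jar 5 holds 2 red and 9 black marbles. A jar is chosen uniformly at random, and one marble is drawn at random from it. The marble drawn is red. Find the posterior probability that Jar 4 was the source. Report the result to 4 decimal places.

Posterior probability ≈ 0.0975

Tabulate prior·likelihood by source: [1] prior 0.2, lik 0.5625, product 0.1125; [2] prior 0.2, lik 0.6667, product 0.1333; [3] prior 0.2, lik 0.2727, product 0.05455; [4] prior 0.2, lik 0.1818, product 0.03636; [5] prior 0.2, lik 0.1818, product 0.03636.
Normalizing constant = 0.37311; the posterior for Jar 4 is its product over the sum, 0.03636/0.37311 = 0.0975.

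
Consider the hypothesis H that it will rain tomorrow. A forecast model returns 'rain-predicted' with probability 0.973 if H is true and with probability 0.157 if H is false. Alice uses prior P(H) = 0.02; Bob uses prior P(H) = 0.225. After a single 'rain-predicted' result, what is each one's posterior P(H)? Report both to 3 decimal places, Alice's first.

Alice: 0.112; Bob: 0.643

The likelihood ratio for a 'rain-predicted' result is 0.973/0.157 = 6.1975.
Alice: prior odds 0.02/0.98 = 0.020408; posterior odds 0.12648; posterior probability 0.112.
Bob: prior odds 0.225/0.775 = 0.29032; posterior odds 1.7993; posterior probability 0.643.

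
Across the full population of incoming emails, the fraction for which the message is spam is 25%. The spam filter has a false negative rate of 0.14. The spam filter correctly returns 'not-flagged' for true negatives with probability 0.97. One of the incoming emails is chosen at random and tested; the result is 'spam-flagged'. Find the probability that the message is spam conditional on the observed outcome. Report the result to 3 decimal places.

P(H | E) ≈ 0.905

Let H be the event that the message is spam. P(H) = 0.25, so P(¬H) = 0.75. With E the 'spam-flagged' result, P(E|H) = 0.86 and P(E|¬H) = 0.03.
P(E) = 0.86·0.25 + 0.03·0.75 = 0.21500 + 0.022500 = 0.23750.
By Bayes' theorem, P(H|E) = 0.21500 / 0.23750 = 0.905.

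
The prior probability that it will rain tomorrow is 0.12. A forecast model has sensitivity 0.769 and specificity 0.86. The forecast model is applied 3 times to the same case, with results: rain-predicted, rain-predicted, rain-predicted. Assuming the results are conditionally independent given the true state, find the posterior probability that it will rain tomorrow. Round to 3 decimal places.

Posterior P(H) ≈ 0.958

Let H be the event that it will rain tomorrow; start with P(H) = 0.12. P('rain-predicted'|H) = 0.769, P('rain-predicted'|¬H) = 0.14.
Update on result 1 ('rain-predicted'): P(H) ← 0.769·0.1200 / (0.769·0.1200 + 0.14·0.8800) = 0.092280/0.21548 = 0.4283.
Update on result 2 ('rain-predicted'): P(H) ← 0.769·0.4283 / (0.769·0.4283 + 0.14·0.5717) = 0.32933/0.40937 = 0.8045.
Update on result 3 ('rain-predicted'): P(H) ← 0.769·0.8045 / (0.769·0.8045 + 0.14·0.1955) = 0.61864/0.64601 = 0.9576.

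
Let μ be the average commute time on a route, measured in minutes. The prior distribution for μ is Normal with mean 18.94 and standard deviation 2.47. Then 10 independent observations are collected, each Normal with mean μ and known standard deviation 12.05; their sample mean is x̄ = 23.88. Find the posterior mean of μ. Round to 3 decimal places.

Prior precision 1/τ₀² = 1/2.47² = 0.163910; data precision n/σ² = 10/12.05² = 0.0688693.
Posterior precision = 0.163910 + 0.0688693 = 0.232780.
Posterior mean = (0.163910·18.94 + 0.0688693·23.88) / 0.232780 = 20.402.

Posterior mean ≈ 20.402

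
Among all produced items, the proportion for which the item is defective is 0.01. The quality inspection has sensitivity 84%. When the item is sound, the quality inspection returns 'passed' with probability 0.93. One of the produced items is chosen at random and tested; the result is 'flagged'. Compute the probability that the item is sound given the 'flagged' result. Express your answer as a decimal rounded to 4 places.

P(¬H | E) ≈ 0.8919

Write H for 'the item is defective'. Prior odds H:¬H = 0.01/0.99 = 0.010101. For the 'flagged' outcome, the likelihood ratio is 0.84/0.07 = 12.000.
Posterior odds = 0.010101 × 12.000 = 0.12121, so P(H|E) = 0.12121/(1+0.12121) = 0.1081. Then P(¬H|E) = 1 − 0.1081 = 0.8919.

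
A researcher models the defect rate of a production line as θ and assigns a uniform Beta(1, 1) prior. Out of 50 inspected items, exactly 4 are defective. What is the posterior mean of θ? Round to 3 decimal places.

Posterior mean ≈ 0.096

Observing 4 successes and 46 failures updates Beta(1, 1) by adding the success and failure counts to the two shape parameters: α = 1+4 = 5, β = 1+46 = 47.
E[θ | data] = 5/(5+47) = 0.096.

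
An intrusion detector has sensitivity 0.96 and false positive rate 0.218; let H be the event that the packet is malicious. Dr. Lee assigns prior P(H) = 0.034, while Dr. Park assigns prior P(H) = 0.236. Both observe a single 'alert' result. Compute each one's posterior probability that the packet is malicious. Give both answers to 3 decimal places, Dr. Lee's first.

The likelihood ratio for an 'alert' result is 0.96/0.218 = 4.4037.
Dr. Lee: prior odds 0.034/0.966 = 0.035197; posterior odds 0.15499; posterior probability 0.134.
Dr. Park: prior odds 0.236/0.764 = 0.30890; posterior odds 1.3603; posterior probability 0.576.

Dr. Lee: 0.134; Dr. Park: 0.576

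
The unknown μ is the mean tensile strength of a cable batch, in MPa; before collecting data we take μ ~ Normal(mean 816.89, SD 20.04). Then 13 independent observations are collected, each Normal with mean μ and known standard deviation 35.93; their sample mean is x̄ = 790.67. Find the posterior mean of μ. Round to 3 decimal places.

Prior precision 1/τ₀² = 1/20.04² = 0.00249003; data precision n/σ² = 13/35.93² = 0.0100700.
Posterior precision = 0.00249003 + 0.0100700 = 0.0125600.
Posterior mean = (0.00249003·816.89 + 0.0100700·790.67) / 0.0125600 = 795.868.

Posterior mean ≈ 795.868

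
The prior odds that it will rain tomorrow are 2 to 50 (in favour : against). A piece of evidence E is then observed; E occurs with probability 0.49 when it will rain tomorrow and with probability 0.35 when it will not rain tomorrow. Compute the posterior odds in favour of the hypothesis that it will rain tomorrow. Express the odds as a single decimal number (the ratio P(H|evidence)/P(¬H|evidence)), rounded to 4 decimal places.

Prior odds = 2/50 = 0.040000. In log-odds, ln(0.040000) = -3.2189.
Add log likelihood ratio: ln(1.4000) = 0.33647.
Posterior log-odds = -2.8824, so posterior odds = exp(-2.8824) = 0.056000.

Posterior odds ≈ 0.0560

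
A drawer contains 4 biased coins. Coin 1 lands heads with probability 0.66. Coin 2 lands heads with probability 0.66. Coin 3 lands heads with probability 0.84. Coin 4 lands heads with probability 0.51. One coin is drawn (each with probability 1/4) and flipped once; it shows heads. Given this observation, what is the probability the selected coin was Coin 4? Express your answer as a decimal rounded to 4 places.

Posterior probability ≈ 0.1910

Tabulate prior·likelihood by source: [1] prior 0.25, lik 0.66, product 0.1650; [2] prior 0.25, lik 0.66, product 0.1650; [3] prior 0.25, lik 0.84, product 0.2100; [4] prior 0.25, lik 0.51, product 0.1275.
Normalizing constant = 0.66750; the posterior for Coin 4 is its product over the sum, 0.1275/0.66750 = 0.1910.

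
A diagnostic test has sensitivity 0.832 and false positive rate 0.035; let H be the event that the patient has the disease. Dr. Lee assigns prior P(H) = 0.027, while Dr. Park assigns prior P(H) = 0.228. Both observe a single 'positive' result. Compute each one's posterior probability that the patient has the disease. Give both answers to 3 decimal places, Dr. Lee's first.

P('+'|H) = 0.832, P('+'|¬H) = 0.035.
Dr. Lee: numerator 0.832·0.027 = 0.022464; evidence = 0.022464+0.035·0.973 = 0.056519; posterior = 0.397.
Dr. Park: numerator 0.832·0.228 = 0.18970; evidence = 0.18970+0.035·0.772 = 0.21672; posterior = 0.875.

Dr. Lee: 0.397; Dr. Park: 0.875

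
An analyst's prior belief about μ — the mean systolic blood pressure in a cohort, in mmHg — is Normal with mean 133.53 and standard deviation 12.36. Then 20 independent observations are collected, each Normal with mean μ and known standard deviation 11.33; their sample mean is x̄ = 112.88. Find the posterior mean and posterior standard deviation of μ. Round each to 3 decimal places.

Posterior mean ≈ 113.713; posterior SD ≈ 2.482

With known σ, the Normal prior is conjugate. Weight on the data is w = (n/σ²)/(n/σ² + 1/τ₀²) = 0.155801/(0.155801+0.00654580) = 0.95968.
Posterior mean = w·x̄ + (1−w)·μ₀ = 0.95968·112.88 + 0.040320·133.53 = 113.713. Posterior variance = 1/(0.155801+0.00654580) = 6.15965, so SD = 2.482.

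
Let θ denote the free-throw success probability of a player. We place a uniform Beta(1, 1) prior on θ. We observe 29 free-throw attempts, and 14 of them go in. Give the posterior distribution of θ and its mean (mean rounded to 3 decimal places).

Posterior: Beta(15, 16); mean ≈ 0.484

The binomial likelihood is conjugate to the Beta prior: with 14 successes and 15 failures, the posterior is Beta(1+14, 1+15) = Beta(15, 16).
Posterior mean = α/(α+β) = 15/31 = 0.484.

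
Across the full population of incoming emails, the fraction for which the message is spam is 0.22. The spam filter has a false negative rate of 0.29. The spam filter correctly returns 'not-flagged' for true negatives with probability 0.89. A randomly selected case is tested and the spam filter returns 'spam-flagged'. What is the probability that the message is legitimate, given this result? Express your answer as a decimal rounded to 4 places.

Let H be the event that the message is spam. P(H) = 0.22, so P(¬H) = 0.78. With E the 'spam-flagged' result, P(E|H) = 0.71 and P(E|¬H) = 0.11.
P(E) = 0.71·0.22 + 0.11·0.78 = 0.15620 + 0.085800 = 0.24200.
By Bayes' theorem, P(H|E) = 0.15620 / 0.24200 = 0.6455. Hence P(¬H|E) = 1 − 0.6455 = 0.3545.

P(¬H | E) ≈ 0.3545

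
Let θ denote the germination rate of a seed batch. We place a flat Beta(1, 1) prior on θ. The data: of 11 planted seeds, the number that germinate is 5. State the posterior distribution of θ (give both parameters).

The binomial likelihood is conjugate to the Beta prior: with 5 successes and 6 failures, the posterior is Beta(1+5, 1+6) = Beta(6, 7).

Posterior: Beta(6, 7)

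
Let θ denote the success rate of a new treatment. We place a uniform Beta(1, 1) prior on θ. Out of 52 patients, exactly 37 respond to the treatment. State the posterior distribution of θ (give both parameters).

The binomial likelihood is conjugate to the Beta prior: with 37 successes and 15 failures, the posterior is Beta(1+37, 1+15) = Beta(38, 16).

Posterior: Beta(38, 16)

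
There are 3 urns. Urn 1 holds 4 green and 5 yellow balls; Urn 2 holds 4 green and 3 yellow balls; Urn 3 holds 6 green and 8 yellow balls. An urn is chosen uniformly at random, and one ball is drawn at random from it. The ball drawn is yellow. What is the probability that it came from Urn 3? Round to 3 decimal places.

Posterior probability ≈ 0.367

P(yellow|Urn 1) = 0.5556; P(yellow|Urn 2) = 0.4286; P(yellow|Urn 3) = 0.5714.
Prior × likelihood for each source: 0.333333·0.5556=0.1852, 0.333333·0.4286=0.1429, 0.333333·0.5714=0.1905. Summing gives P(yellow) = 0.51852.
P(Urn 3 | yellow) = 0.1905 / 0.51852 = 0.367.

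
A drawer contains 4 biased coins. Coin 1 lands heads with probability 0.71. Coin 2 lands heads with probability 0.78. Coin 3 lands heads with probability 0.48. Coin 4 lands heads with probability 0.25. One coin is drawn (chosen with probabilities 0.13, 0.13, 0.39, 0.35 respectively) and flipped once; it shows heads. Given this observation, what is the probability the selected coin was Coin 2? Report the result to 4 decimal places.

Posterior probability ≈ 0.2165

P(heads|C1) = 0.71; P(heads|C2) = 0.78; P(heads|C3) = 0.48; P(heads|C4) = 0.25.
Prior × likelihood for each source: 0.13·0.71=0.09230, 0.13·0.78=0.1014, 0.39·0.48=0.1872, 0.35·0.25=0.08750. Summing gives P(heads) = 0.46840.
P(Coin 2 | heads) = 0.1014 / 0.46840 = 0.2165.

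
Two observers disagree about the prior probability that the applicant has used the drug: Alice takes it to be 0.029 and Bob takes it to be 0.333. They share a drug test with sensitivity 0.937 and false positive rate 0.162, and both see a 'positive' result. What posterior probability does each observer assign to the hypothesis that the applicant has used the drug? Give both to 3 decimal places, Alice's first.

The likelihood ratio for a 'positive' result is 0.937/0.162 = 5.7840.
Alice: prior odds 0.029/0.971 = 0.029866; posterior odds 0.17274; posterior probability 0.147.
Bob: prior odds 0.333/0.667 = 0.49925; posterior odds 2.8876; posterior probability 0.743.

Alice: 0.147; Bob: 0.743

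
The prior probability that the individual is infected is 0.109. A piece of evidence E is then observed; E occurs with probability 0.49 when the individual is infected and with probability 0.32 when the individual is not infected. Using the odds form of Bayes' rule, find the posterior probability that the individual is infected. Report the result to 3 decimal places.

Posterior probability ≈ 0.158

Prior odds = 0.109/(1−0.109) = 0.12233.
Likelihood ratio for E = 0.49/0.32 = 1.5312.
Posterior odds = prior odds × LR = 0.18732.
Posterior probability = odds/(1+odds) = 0.18732/1.1873 = 0.158.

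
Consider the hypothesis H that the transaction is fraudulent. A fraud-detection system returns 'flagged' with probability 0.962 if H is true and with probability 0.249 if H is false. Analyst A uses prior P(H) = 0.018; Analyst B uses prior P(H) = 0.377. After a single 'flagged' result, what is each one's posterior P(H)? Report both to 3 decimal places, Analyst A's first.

Analyst A: 0.066; Analyst B: 0.700

P('+'|H) = 0.962, P('+'|¬H) = 0.249.
Analyst A: numerator 0.962·0.018 = 0.017316; evidence = 0.017316+0.249·0.982 = 0.26183; posterior = 0.066.
Analyst B: numerator 0.962·0.377 = 0.36267; evidence = 0.36267+0.249·0.623 = 0.51780; posterior = 0.700.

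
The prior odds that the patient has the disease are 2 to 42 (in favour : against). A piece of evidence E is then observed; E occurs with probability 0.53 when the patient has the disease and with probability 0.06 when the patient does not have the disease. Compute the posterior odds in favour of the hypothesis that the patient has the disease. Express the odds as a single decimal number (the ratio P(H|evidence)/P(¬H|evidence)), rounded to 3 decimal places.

Posterior odds ≈ 0.421

Prior odds = 2/42 = 0.047619.
Likelihood ratio for E = 0.53/0.06 = 8.8333.
Posterior odds = prior odds × LR = 0.42063.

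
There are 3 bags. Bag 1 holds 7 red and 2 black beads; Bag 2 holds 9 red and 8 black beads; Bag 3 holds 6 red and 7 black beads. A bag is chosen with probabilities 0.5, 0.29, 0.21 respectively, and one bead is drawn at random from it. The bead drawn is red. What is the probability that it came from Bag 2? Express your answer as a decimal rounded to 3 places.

P(red|Bag 1) = 0.7778; P(red|Bag 2) = 0.5294; P(red|Bag 3) = 0.4615.
Prior × likelihood for each source: 0.5·0.7778=0.3889, 0.29·0.5294=0.1535, 0.21·0.4615=0.09692. Summing gives P(red) = 0.63934.
P(Bag 2 | red) = 0.1535 / 0.63934 = 0.240.

Posterior probability ≈ 0.240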